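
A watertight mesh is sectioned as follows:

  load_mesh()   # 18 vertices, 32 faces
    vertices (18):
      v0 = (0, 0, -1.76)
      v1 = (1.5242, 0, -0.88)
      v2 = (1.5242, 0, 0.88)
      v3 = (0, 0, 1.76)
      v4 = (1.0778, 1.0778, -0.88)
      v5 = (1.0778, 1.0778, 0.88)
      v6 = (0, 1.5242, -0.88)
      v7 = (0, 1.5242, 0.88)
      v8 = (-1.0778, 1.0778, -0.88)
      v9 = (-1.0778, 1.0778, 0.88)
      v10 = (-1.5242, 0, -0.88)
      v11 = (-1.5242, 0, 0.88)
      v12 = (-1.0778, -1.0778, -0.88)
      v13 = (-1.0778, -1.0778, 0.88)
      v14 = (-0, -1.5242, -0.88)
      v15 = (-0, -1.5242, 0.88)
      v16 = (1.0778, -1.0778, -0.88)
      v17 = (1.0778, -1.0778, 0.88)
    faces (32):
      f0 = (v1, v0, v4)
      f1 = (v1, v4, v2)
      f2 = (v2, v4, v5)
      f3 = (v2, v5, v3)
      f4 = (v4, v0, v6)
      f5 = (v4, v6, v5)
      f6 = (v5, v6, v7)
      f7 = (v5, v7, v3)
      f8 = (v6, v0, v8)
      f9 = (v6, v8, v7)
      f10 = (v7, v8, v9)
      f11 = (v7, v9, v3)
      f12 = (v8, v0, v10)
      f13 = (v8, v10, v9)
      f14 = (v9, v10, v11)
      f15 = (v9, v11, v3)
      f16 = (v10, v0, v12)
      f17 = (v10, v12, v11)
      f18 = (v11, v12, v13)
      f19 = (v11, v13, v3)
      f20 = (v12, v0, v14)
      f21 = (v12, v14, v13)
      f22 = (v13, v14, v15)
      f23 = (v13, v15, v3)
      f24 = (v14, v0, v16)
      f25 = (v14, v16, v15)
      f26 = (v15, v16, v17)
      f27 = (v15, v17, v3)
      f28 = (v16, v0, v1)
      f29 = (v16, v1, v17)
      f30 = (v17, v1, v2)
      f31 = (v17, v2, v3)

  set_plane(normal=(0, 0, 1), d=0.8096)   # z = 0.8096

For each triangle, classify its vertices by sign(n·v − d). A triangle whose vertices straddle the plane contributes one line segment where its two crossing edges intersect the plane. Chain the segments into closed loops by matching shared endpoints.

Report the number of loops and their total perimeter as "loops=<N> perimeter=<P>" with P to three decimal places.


loops=1 perimeter=9.333

Straddling triangles (16 of 32):
  (v1,v4,v2) [--+] → (1.50634, 0.043112, 0.8096)–(1.5242, 0, 0.8096)  len=0.0467
  (v2,v4,v5) [+-+] → (1.50634, 0.043112, 0.8096)–(1.0778, 1.0778, 0.8096)  len=1.1199
  (v4,v6,v5) [--+] → (1.03469, 1.09566, 0.8096)–(1.0778, 1.0778, 0.8096)  len=0.0467
  (v5,v6,v7) [+-+] → (1.03469, 1.09566, 0.8096)–(0, 1.5242, 0.8096)  len=1.1199
  (v6,v8,v7) [--+] → (-0.043112, 1.50634, 0.8096)–(0, 1.5242, 0.8096)  len=0.0467
  (v7,v8,v9) [+-+] → (-0.043112, 1.50634, 0.8096)–(-1.0778, 1.0778, 0.8096)  len=1.1199
  (v8,v10,v9) [--+] → (-1.09566, 1.03469, 0.8096)–(-1.0778, 1.0778, 0.8096)  len=0.0467
  (v9,v10,v11) [+-+] → (-1.09566, 1.03469, 0.8096)–(-1.5242, 0, 0.8096)  len=1.1199
  (v10,v12,v11) [--+] → (-1.50634, -0.043112, 0.8096)–(-1.5242, 0, 0.8096)  len=0.0467
  (v11,v12,v13) [+-+] → (-1.50634, -0.043112, 0.8096)–(-1.0778, -1.0778, 0.8096)  len=1.1199
  (v12,v14,v13) [--+] → (-1.03469, -1.09566, 0.8096)–(-1.0778, -1.0778, 0.8096)  len=0.0467
  (v13,v14,v15) [+-+] → (-1.03469, -1.09566, 0.8096)–(0, -1.5242, 0.8096)  len=1.1199
  (v14,v16,v15) [--+] → (0.043112, -1.50634, 0.8096)–(0, -1.5242, 0.8096)  len=0.0467
  (v15,v16,v17) [+-+] → (0.043112, -1.50634, 0.8096)–(1.0778, -1.0778, 0.8096)  len=1.1199
  (v16,v1,v17) [--+] → (1.09566, -1.03469, 0.8096)–(1.0778, -1.0778, 0.8096)  len=0.0467
  (v17,v1,v2) [+-+] → (1.09566, -1.03469, 0.8096)–(1.5242, 0, 0.8096)  len=1.1199

Chained into 1 loop(s):
  loop 1: 16 segments, perimeter = 9.3327
Total perimeter = 9.333


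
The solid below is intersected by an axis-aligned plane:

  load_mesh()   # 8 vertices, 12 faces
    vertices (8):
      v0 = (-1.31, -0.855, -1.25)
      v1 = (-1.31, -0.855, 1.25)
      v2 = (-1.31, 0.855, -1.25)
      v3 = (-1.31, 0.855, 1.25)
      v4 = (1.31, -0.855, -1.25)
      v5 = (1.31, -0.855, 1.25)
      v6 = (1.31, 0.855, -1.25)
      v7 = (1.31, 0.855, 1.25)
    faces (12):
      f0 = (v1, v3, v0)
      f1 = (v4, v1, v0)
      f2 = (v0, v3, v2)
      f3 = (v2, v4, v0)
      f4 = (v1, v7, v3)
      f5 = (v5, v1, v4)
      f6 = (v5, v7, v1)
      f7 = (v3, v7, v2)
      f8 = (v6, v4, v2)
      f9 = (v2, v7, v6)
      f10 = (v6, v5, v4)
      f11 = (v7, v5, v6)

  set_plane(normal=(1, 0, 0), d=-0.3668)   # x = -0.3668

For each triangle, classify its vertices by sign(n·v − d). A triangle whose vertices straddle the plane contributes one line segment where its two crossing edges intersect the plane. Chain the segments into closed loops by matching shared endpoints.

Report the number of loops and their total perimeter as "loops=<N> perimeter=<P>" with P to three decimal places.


Straddling triangles (8 of 12):
  (v4,v1,v0) [+--] → (-0.3668, -0.855, 0.35)–(-0.3668, -0.855, -1.25)  len=1.6000
  (v2,v4,v0) [-+-] → (-0.3668, 0.2394, -1.25)–(-0.3668, -0.855, -1.25)  len=1.0944
  (v1,v7,v3) [-+-] → (-0.3668, -0.2394, 1.25)–(-0.3668, 0.855, 1.25)  len=1.0944
  (v5,v1,v4) [+-+] → (-0.3668, -0.855, 1.25)–(-0.3668, -0.855, 0.35)  len=0.9000
  (v5,v7,v1) [++-] → (-0.3668, -0.2394, 1.25)–(-0.3668, -0.855, 1.25)  len=0.6156
  (v3,v7,v2) [-+-] → (-0.3668, 0.855, 1.25)–(-0.3668, 0.855, -0.35)  len=1.6000
  (v6,v4,v2) [++-] → (-0.3668, 0.2394, -1.25)–(-0.3668, 0.855, -1.25)  len=0.6156
  (v2,v7,v6) [-++] → (-0.3668, 0.855, -0.35)–(-0.3668, 0.855, -1.25)  len=0.9000

Chained into 1 loop(s):
  loop 1: 8 segments, perimeter = 8.4200
Total perimeter = 8.420

loops=1 perimeter=8.420


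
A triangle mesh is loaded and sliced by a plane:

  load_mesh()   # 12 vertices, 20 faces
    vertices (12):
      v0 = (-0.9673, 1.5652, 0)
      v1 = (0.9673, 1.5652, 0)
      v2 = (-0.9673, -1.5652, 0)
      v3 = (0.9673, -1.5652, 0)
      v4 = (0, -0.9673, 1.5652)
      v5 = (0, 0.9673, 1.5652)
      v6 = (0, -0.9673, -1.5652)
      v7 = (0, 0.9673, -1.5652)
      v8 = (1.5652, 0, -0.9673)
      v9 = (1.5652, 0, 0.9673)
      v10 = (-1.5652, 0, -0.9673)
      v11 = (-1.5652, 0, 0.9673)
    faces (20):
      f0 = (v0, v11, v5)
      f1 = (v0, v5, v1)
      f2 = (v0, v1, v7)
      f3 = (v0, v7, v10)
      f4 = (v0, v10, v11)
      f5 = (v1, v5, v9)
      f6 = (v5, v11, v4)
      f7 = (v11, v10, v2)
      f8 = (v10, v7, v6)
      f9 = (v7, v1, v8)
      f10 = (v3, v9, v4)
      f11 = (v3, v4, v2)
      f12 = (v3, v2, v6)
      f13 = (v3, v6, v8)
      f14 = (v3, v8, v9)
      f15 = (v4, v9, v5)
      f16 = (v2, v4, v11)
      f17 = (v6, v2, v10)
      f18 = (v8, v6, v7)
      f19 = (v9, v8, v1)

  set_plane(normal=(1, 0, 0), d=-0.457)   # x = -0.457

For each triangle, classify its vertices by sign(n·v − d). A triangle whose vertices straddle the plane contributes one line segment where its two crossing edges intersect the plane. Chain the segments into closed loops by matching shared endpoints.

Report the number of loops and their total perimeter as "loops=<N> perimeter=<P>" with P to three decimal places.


Straddling triangles (10 of 20):
  (v0,v11,v5) [--+] → (-0.457, 0.684872, 1.39063)–(-0.457, 1.24978, 0.825723)  len=0.7989
  (v0,v5,v1) [-++] → (-0.457, 1.24978, 0.825723)–(-0.457, 1.5652, 0)  len=0.8839
  (v0,v1,v7) [-++] → (-0.457, 1.5652, 0)–(-0.457, 1.24978, -0.825723)  len=0.8839
  (v0,v7,v10) [-+-] → (-0.457, 1.24978, -0.825723)–(-0.457, 0.684872, -1.39063)  len=0.7989
  (v5,v11,v4) [+-+] → (-0.457, 0.684872, 1.39063)–(-0.457, -0.684872, 1.39063)  len=1.3697
  (v10,v7,v6) [-++] → (-0.457, 0.684872, -1.39063)–(-0.457, -0.684872, -1.39063)  len=1.3697
  (v3,v4,v2) [++-] → (-0.457, -1.24978, 0.825723)–(-0.457, -1.5652, 0)  len=0.8839
  (v3,v2,v6) [+-+] → (-0.457, -1.5652, 0)–(-0.457, -1.24978, -0.825723)  len=0.8839
  (v2,v4,v11) [-+-] → (-0.457, -1.24978, 0.825723)–(-0.457, -0.684872, 1.39063)  len=0.7989
  (v6,v2,v10) [+--] → (-0.457, -1.24978, -0.825723)–(-0.457, -0.684872, -1.39063)  len=0.7989

Chained into 1 loop(s):
  loop 1: 10 segments, perimeter = 9.4707
Total perimeter = 9.471

loops=1 perimeter=9.471


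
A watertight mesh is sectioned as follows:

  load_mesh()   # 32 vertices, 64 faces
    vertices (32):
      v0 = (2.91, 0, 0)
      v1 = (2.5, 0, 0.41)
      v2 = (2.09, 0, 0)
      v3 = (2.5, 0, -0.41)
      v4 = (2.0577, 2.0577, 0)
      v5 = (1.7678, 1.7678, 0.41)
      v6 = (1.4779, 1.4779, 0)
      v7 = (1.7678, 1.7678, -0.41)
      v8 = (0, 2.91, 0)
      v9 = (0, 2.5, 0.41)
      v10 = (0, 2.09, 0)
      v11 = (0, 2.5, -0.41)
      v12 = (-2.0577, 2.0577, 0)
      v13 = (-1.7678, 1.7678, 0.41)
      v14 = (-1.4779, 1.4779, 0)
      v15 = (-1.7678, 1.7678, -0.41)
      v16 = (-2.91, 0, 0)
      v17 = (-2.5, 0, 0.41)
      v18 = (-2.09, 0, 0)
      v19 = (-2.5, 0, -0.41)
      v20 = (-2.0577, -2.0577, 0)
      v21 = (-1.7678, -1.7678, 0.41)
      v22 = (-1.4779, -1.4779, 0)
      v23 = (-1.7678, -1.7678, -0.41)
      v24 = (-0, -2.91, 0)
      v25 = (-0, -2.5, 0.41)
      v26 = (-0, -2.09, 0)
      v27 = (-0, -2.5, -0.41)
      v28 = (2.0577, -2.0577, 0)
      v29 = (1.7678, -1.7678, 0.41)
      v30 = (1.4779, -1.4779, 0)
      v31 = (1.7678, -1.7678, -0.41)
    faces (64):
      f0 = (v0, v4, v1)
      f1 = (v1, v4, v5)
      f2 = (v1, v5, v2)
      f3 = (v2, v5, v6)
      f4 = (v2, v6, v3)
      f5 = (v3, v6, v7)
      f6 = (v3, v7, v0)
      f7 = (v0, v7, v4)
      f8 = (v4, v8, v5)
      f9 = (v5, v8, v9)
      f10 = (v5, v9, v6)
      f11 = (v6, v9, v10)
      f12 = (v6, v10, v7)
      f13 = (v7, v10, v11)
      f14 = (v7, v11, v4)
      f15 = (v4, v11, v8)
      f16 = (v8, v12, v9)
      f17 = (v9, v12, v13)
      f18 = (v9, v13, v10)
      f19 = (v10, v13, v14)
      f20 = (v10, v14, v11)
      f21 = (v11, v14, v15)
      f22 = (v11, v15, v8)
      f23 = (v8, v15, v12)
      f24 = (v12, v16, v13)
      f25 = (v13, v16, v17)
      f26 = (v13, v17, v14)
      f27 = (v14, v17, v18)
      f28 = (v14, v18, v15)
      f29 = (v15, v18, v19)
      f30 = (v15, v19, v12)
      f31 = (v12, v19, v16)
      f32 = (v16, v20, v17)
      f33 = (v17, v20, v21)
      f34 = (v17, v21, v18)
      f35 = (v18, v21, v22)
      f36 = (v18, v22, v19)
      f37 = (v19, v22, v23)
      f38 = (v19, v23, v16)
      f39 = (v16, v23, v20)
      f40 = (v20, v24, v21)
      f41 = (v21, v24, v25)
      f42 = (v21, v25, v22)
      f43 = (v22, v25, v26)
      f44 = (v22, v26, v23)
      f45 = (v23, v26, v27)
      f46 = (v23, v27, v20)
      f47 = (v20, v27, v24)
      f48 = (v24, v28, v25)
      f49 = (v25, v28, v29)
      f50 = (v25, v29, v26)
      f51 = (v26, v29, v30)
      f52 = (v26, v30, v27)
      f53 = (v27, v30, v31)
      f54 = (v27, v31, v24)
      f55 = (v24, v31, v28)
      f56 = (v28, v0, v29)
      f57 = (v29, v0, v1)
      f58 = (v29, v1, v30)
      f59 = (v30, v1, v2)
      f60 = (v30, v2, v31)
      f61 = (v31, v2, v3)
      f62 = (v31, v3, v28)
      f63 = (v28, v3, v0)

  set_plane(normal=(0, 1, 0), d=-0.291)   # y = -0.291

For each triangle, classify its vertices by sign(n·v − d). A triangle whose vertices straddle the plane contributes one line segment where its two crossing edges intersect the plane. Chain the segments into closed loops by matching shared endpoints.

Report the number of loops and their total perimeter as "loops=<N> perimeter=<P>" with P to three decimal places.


Straddling triangles (16 of 64):
  (v16,v20,v17) [+-+] → (-2.78947, -0.291, 0)–(-2.43745, -0.291, 0.352018)  len=0.4978
  (v17,v20,v21) [+--] → (-2.43745, -0.291, 0.352018)–(-2.37947, -0.291, 0.41)  len=0.0820
  (v17,v21,v18) [+-+] → (-2.37947, -0.291, 0.41)–(-2.03696, -0.291, 0.0674907)  len=0.4844
  (v18,v21,v22) [+--] → (-2.03696, -0.291, 0.0674907)–(-1.96948, -0.291, 0)  len=0.0954
  (v18,v22,v19) [+-+] → (-1.96948, -0.291, 0)–(-2.29875, -0.291, -0.329271)  len=0.4657
  (v19,v22,v23) [+--] → (-2.29875, -0.291, -0.329271)–(-2.37947, -0.291, -0.41)  len=0.1142
  (v19,v23,v16) [+-+] → (-2.37947, -0.291, -0.41)–(-2.72198, -0.291, -0.0674907)  len=0.4844
  (v16,v23,v20) [+--] → (-2.72198, -0.291, -0.0674907)–(-2.78947, -0.291, 0)  len=0.0954
  (v28,v0,v29) [-+-] → (2.78947, -0.291, 0)–(2.72198, -0.291, 0.0674907)  len=0.0954
  (v29,v0,v1) [-++] → (2.72198, -0.291, 0.0674907)–(2.37947, -0.291, 0.41)  len=0.4844
  (v29,v1,v30) [-+-] → (2.37947, -0.291, 0.41)–(2.29875, -0.291, 0.329271)  len=0.1142
  (v30,v1,v2) [-++] → (2.29875, -0.291, 0.329271)–(1.96948, -0.291, 0)  len=0.4657
  (v30,v2,v31) [-+-] → (1.96948, -0.291, 0)–(2.03696, -0.291, -0.0674907)  len=0.0954
  (v31,v2,v3) [-++] → (2.03696, -0.291, -0.0674907)–(2.37947, -0.291, -0.41)  len=0.4844
  (v31,v3,v28) [-+-] → (2.37947, -0.291, -0.41)–(2.43745, -0.291, -0.352018)  len=0.0820
  (v28,v3,v0) [-++] → (2.43745, -0.291, -0.352018)–(2.78947, -0.291, 0)  len=0.4978

Chained into 2 loop(s):
  loop 1: 8 segments, perimeter = 2.3193
  loop 2: 8 segments, perimeter = 2.3193
Total perimeter = 4.639

loops=2 perimeter=4.639


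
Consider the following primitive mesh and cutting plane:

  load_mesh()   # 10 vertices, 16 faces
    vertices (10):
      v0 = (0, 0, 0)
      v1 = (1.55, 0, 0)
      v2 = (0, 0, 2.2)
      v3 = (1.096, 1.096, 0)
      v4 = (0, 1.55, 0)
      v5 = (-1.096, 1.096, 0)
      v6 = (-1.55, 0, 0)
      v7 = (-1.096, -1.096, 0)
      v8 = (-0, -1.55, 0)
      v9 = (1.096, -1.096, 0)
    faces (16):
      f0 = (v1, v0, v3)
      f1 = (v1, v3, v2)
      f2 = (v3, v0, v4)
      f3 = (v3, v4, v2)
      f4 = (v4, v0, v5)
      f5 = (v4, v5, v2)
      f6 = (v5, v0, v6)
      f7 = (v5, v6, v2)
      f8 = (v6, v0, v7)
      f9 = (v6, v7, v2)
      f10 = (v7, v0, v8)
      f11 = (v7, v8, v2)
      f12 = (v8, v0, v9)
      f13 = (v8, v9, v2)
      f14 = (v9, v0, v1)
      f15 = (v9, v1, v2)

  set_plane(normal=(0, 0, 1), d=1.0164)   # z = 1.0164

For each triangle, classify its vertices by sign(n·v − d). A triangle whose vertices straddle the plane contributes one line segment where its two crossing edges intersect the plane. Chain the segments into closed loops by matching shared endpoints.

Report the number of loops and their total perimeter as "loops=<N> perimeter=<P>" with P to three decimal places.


loops=1 perimeter=5.106

Straddling triangles (8 of 16):
  (v1,v3,v2) [--+] → (0.589648, 0.589648, 1.0164)–(0.8339, 0, 1.0164)  len=0.6382
  (v3,v4,v2) [--+] → (0, 0.8339, 1.0164)–(0.589648, 0.589648, 1.0164)  len=0.6382
  (v4,v5,v2) [--+] → (-0.589648, 0.589648, 1.0164)–(0, 0.8339, 1.0164)  len=0.6382
  (v5,v6,v2) [--+] → (-0.8339, 0, 1.0164)–(-0.589648, 0.589648, 1.0164)  len=0.6382
  (v6,v7,v2) [--+] → (-0.589648, -0.589648, 1.0164)–(-0.8339, 0, 1.0164)  len=0.6382
  (v7,v8,v2) [--+] → (0, -0.8339, 1.0164)–(-0.589648, -0.589648, 1.0164)  len=0.6382
  (v8,v9,v2) [--+] → (0.589648, -0.589648, 1.0164)–(0, -0.8339, 1.0164)  len=0.6382
  (v9,v1,v2) [--+] → (0.8339, 0, 1.0164)–(0.589648, -0.589648, 1.0164)  len=0.6382

Chained into 1 loop(s):
  loop 1: 8 segments, perimeter = 5.1059
Total perimeter = 5.106


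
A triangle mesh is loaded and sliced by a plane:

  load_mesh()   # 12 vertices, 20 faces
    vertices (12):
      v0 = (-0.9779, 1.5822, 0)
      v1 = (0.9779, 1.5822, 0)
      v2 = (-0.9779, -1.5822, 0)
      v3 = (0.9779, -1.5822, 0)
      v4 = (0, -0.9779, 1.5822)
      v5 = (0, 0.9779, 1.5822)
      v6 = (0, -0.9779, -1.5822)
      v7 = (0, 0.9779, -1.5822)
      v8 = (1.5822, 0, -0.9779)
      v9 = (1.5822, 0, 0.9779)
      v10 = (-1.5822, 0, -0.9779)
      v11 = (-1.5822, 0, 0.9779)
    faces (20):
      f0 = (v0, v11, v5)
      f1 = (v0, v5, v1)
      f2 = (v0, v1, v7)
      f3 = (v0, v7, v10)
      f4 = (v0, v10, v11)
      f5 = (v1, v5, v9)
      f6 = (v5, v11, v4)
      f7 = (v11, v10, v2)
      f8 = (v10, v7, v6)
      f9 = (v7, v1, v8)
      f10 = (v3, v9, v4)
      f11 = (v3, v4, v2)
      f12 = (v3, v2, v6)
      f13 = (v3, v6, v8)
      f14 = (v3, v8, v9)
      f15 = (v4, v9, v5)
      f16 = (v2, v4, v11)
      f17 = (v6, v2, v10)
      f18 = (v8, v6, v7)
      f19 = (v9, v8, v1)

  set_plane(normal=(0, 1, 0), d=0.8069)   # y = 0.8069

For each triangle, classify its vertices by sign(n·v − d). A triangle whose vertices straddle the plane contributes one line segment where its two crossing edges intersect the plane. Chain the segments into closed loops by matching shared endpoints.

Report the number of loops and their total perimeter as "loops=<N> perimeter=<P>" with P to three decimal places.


Straddling triangles (10 of 20):
  (v0,v11,v5) [+-+] → (-1.27402, 0.8069, 0.479185)–(-0.276671, 0.8069, 1.47653)  len=1.4105
  (v0,v7,v10) [++-] → (-0.276671, 0.8069, -1.47653)–(-1.27402, 0.8069, -0.479185)  len=1.4105
  (v0,v10,v11) [+--] → (-1.27402, 0.8069, -0.479185)–(-1.27402, 0.8069, 0.479185)  len=0.9584
  (v1,v5,v9) [++-] → (0.276671, 0.8069, 1.47653)–(1.27402, 0.8069, 0.479185)  len=1.4105
  (v5,v11,v4) [+--] → (-0.276671, 0.8069, 1.47653)–(0, 0.8069, 1.5822)  len=0.2962
  (v10,v7,v6) [-+-] → (-0.276671, 0.8069, -1.47653)–(0, 0.8069, -1.5822)  len=0.2962
  (v7,v1,v8) [++-] → (1.27402, 0.8069, -0.479185)–(0.276671, 0.8069, -1.47653)  len=1.4105
  (v4,v9,v5) [--+] → (0.276671, 0.8069, 1.47653)–(0, 0.8069, 1.5822)  len=0.2962
  (v8,v6,v7) [--+] → (0, 0.8069, -1.5822)–(0.276671, 0.8069, -1.47653)  len=0.2962
  (v9,v8,v1) [--+] → (1.27402, 0.8069, -0.479185)–(1.27402, 0.8069, 0.479185)  len=0.9584

Chained into 1 loop(s):
  loop 1: 10 segments, perimeter = 8.7432
Total perimeter = 8.743

loops=1 perimeter=8.743


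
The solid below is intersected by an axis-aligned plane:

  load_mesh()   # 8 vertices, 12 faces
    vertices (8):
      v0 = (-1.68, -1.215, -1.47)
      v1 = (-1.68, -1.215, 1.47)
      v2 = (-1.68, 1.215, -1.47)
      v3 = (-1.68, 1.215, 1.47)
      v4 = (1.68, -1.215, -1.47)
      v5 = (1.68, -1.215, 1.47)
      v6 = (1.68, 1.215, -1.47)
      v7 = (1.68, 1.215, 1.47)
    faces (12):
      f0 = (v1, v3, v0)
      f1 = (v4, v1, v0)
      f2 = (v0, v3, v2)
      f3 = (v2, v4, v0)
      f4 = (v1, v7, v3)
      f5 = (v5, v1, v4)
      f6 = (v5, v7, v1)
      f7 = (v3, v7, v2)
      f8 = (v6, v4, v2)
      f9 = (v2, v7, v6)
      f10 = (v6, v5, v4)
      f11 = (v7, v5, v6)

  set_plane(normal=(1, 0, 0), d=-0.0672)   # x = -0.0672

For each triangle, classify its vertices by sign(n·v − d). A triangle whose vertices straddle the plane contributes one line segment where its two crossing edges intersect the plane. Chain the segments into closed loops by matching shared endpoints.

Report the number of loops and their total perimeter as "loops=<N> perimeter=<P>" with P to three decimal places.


Straddling triangles (8 of 12):
  (v4,v1,v0) [+--] → (-0.0672, -1.215, 0.0588)–(-0.0672, -1.215, -1.47)  len=1.5288
  (v2,v4,v0) [-+-] → (-0.0672, 0.0486, -1.47)–(-0.0672, -1.215, -1.47)  len=1.2636
  (v1,v7,v3) [-+-] → (-0.0672, -0.0486, 1.47)–(-0.0672, 1.215, 1.47)  len=1.2636
  (v5,v1,v4) [+-+] → (-0.0672, -1.215, 1.47)–(-0.0672, -1.215, 0.0588)  len=1.4112
  (v5,v7,v1) [++-] → (-0.0672, -0.0486, 1.47)–(-0.0672, -1.215, 1.47)  len=1.1664
  (v3,v7,v2) [-+-] → (-0.0672, 1.215, 1.47)–(-0.0672, 1.215, -0.0588)  len=1.5288
  (v6,v4,v2) [++-] → (-0.0672, 0.0486, -1.47)–(-0.0672, 1.215, -1.47)  len=1.1664
  (v2,v7,v6) [-++] → (-0.0672, 1.215, -0.0588)–(-0.0672, 1.215, -1.47)  len=1.4112

Chained into 1 loop(s):
  loop 1: 8 segments, perimeter = 10.7400
Total perimeter = 10.740

loops=1 perimeter=10.740


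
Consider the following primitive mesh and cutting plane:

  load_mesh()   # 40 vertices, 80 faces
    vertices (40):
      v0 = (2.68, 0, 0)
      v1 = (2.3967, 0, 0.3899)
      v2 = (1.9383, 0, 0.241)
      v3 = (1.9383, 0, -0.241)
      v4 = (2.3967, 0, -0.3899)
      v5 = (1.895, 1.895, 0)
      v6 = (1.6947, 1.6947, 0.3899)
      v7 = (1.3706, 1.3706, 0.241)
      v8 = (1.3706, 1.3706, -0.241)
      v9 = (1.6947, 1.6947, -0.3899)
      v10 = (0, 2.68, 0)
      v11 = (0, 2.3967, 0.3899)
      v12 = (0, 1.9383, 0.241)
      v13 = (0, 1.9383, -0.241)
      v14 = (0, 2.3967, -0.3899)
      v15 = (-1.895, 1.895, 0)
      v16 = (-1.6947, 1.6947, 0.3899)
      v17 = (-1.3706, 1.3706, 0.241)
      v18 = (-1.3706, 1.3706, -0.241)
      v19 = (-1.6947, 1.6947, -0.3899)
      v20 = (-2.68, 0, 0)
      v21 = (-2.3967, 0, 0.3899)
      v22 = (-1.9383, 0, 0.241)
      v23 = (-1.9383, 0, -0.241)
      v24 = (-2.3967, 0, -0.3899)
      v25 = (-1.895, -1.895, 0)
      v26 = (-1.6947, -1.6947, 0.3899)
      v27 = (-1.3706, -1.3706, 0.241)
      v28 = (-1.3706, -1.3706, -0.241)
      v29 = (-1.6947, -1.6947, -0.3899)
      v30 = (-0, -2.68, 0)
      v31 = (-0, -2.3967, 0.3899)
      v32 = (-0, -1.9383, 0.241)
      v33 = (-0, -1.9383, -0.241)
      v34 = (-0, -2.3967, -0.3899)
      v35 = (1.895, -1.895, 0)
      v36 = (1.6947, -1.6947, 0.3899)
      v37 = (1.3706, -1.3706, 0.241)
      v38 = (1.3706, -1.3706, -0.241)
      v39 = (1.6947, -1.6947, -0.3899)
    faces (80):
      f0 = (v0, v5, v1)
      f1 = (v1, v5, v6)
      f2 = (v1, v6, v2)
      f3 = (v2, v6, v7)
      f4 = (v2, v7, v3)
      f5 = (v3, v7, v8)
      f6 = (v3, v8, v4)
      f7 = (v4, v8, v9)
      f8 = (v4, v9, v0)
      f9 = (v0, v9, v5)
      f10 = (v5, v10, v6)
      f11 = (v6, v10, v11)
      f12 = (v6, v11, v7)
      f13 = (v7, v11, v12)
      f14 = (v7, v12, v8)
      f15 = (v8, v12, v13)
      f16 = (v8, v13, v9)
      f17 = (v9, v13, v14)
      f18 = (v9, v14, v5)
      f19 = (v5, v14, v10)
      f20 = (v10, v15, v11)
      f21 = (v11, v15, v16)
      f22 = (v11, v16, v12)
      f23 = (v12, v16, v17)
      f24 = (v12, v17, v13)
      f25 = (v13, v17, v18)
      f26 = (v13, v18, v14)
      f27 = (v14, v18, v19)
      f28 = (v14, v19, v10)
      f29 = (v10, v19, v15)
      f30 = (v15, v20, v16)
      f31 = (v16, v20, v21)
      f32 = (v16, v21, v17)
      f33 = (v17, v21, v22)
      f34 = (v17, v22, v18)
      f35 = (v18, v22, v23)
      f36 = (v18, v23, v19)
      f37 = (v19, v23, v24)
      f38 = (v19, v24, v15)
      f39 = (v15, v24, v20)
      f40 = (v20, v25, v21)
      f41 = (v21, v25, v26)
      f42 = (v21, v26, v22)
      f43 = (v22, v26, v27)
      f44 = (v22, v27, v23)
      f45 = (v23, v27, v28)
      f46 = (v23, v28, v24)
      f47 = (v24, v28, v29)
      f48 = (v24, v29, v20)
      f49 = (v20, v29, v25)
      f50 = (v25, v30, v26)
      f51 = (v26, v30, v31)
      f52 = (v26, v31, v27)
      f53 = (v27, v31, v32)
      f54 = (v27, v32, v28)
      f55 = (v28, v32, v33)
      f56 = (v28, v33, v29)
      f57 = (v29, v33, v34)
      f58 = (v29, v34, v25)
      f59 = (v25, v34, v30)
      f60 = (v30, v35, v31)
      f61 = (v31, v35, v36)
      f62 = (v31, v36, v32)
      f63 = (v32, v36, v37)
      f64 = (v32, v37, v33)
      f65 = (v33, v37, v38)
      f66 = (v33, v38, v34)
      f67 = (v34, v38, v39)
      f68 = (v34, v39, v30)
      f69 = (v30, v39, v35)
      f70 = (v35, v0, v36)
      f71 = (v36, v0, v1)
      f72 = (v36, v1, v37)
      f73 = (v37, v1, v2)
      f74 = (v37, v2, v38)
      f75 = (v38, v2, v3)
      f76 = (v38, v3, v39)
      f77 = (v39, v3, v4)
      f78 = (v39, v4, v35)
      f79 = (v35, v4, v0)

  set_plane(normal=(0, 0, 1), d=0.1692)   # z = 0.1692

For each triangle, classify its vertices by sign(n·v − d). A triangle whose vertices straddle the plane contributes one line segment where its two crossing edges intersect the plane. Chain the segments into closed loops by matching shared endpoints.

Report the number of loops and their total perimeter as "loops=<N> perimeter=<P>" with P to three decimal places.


loops=2 perimeter=27.525

Straddling triangles (32 of 80):
  (v0,v5,v1) [--+] → (2.11272, 1.07265, 0.1692)–(2.55706, 0, 0.1692)  len=1.1610
  (v1,v5,v6) [+-+] → (2.11272, 1.07265, 0.1692)–(1.80808, 1.80808, 0.1692)  len=0.7960
  (v2,v7,v3) [++-] → (1.45517, 1.16643, 0.1692)–(1.9383, 0, 0.1692)  len=1.2625
  (v3,v7,v8) [-+-] → (1.45517, 1.16643, 0.1692)–(1.3706, 1.3706, 0.1692)  len=0.2210
  (v5,v10,v6) [--+] → (0.735428, 2.25242, 0.1692)–(1.80808, 1.80808, 0.1692)  len=1.1610
  (v6,v10,v11) [+-+] → (0.735428, 2.25242, 0.1692)–(0, 2.55706, 0.1692)  len=0.7960
  (v7,v12,v8) [++-] → (0.204168, 1.85373, 0.1692)–(1.3706, 1.3706, 0.1692)  len=1.2625
  (v8,v12,v13) [-+-] → (0.204168, 1.85373, 0.1692)–(0, 1.9383, 0.1692)  len=0.2210
  (v10,v15,v11) [--+] → (-1.07265, 2.11272, 0.1692)–(0, 2.55706, 0.1692)  len=1.1610
  (v11,v15,v16) [+-+] → (-1.07265, 2.11272, 0.1692)–(-1.80808, 1.80808, 0.1692)  len=0.7960
  (v12,v17,v13) [++-] → (-1.16643, 1.45517, 0.1692)–(0, 1.9383, 0.1692)  len=1.2625
  (v13,v17,v18) [-+-] → (-1.16643, 1.45517, 0.1692)–(-1.3706, 1.3706, 0.1692)  len=0.2210
  (v15,v20,v16) [--+] → (-2.25242, 0.735428, 0.1692)–(-1.80808, 1.80808, 0.1692)  len=1.1610
  (v16,v20,v21) [+-+] → (-2.25242, 0.735428, 0.1692)–(-2.55706, 0, 0.1692)  len=0.7960
  (v17,v22,v18) [++-] → (-1.85373, 0.204168, 0.1692)–(-1.3706, 1.3706, 0.1692)  len=1.2625
  (v18,v22,v23) [-+-] → (-1.85373, 0.204168, 0.1692)–(-1.9383, 0, 0.1692)  len=0.2210
  (v20,v25,v21) [--+] → (-2.11272, -1.07265, 0.1692)–(-2.55706, 0, 0.1692)  len=1.1610
  (v21,v25,v26) [+-+] → (-2.11272, -1.07265, 0.1692)–(-1.80808, -1.80808, 0.1692)  len=0.7960
  (v22,v27,v23) [++-] → (-1.45517, -1.16643, 0.1692)–(-1.9383, 0, 0.1692)  len=1.2625
  (v23,v27,v28) [-+-] → (-1.45517, -1.16643, 0.1692)–(-1.3706, -1.3706, 0.1692)  len=0.2210
  (v25,v30,v26) [--+] → (-0.735428, -2.25242, 0.1692)–(-1.80808, -1.80808, 0.1692)  len=1.1610
  (v26,v30,v31) [+-+] → (-0.735428, -2.25242, 0.1692)–(0, -2.55706, 0.1692)  len=0.7960
  (v27,v32,v28) [++-] → (-0.204168, -1.85373, 0.1692)–(-1.3706, -1.3706, 0.1692)  len=1.2625
  (v28,v32,v33) [-+-] → (-0.204168, -1.85373, 0.1692)–(0, -1.9383, 0.1692)  len=0.2210
  (v30,v35,v31) [--+] → (1.07265, -2.11272, 0.1692)–(0, -2.55706, 0.1692)  len=1.1610
  (v31,v35,v36) [+-+] → (1.07265, -2.11272, 0.1692)–(1.80808, -1.80808, 0.1692)  len=0.7960
  (v32,v37,v33) [++-] → (1.16643, -1.45517, 0.1692)–(0, -1.9383, 0.1692)  len=1.2625
  (v33,v37,v38) [-+-] → (1.16643, -1.45517, 0.1692)–(1.3706, -1.3706, 0.1692)  len=0.2210
  (v35,v0,v36) [--+] → (2.25242, -0.735428, 0.1692)–(1.80808, -1.80808, 0.1692)  len=1.1610
  (v36,v0,v1) [+-+] → (2.25242, -0.735428, 0.1692)–(2.55706, 0, 0.1692)  len=0.7960
  (v37,v2,v38) [++-] → (1.85373, -0.204168, 0.1692)–(1.3706, -1.3706, 0.1692)  len=1.2625
  (v38,v2,v3) [-+-] → (1.85373, -0.204168, 0.1692)–(1.9383, 0, 0.1692)  len=0.2210

Chained into 2 loop(s):
  loop 1: 16 segments, perimeter = 15.6566
  loop 2: 16 segments, perimeter = 11.8681
Total perimeter = 27.525


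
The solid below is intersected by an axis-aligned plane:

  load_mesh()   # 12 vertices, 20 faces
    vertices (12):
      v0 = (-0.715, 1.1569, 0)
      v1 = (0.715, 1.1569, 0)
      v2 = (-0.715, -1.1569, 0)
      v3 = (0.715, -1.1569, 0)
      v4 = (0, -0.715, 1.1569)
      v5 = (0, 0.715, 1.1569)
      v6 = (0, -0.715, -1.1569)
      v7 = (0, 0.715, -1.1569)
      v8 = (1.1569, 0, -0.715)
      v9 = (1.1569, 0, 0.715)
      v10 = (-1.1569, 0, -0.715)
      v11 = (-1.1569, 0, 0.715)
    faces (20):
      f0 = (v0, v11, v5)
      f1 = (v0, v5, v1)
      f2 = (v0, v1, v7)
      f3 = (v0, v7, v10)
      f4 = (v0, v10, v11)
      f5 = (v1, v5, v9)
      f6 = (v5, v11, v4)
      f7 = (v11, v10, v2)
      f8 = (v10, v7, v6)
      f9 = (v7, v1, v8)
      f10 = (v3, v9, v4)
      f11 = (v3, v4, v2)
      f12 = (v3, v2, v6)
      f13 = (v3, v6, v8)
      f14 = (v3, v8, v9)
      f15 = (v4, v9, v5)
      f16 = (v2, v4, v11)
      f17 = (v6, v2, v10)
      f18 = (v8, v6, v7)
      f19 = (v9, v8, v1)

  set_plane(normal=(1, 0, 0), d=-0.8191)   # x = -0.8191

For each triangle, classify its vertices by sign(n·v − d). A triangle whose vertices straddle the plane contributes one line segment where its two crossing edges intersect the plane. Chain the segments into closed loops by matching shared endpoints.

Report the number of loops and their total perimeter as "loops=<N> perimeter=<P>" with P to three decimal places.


loops=1 perimeter=5.331

Straddling triangles (8 of 20):
  (v0,v11,v5) [+-+] → (-0.8191, 0.884365, 0.168435)–(-0.8191, 0.208771, 0.844029)  len=0.9554
  (v0,v7,v10) [++-] → (-0.8191, 0.208771, -0.844029)–(-0.8191, 0.884365, -0.168435)  len=0.9554
  (v0,v10,v11) [+--] → (-0.8191, 0.884365, -0.168435)–(-0.8191, 0.884365, 0.168435)  len=0.3369
  (v5,v11,v4) [+-+] → (-0.8191, 0.208771, 0.844029)–(-0.8191, -0.208771, 0.844029)  len=0.4175
  (v11,v10,v2) [--+] → (-0.8191, -0.884365, -0.168435)–(-0.8191, -0.884365, 0.168435)  len=0.3369
  (v10,v7,v6) [-++] → (-0.8191, 0.208771, -0.844029)–(-0.8191, -0.208771, -0.844029)  len=0.4175
  (v2,v4,v11) [++-] → (-0.8191, -0.208771, 0.844029)–(-0.8191, -0.884365, 0.168435)  len=0.9554
  (v6,v2,v10) [++-] → (-0.8191, -0.884365, -0.168435)–(-0.8191, -0.208771, -0.844029)  len=0.9554

Chained into 1 loop(s):
  loop 1: 8 segments, perimeter = 5.3306
Total perimeter = 5.331


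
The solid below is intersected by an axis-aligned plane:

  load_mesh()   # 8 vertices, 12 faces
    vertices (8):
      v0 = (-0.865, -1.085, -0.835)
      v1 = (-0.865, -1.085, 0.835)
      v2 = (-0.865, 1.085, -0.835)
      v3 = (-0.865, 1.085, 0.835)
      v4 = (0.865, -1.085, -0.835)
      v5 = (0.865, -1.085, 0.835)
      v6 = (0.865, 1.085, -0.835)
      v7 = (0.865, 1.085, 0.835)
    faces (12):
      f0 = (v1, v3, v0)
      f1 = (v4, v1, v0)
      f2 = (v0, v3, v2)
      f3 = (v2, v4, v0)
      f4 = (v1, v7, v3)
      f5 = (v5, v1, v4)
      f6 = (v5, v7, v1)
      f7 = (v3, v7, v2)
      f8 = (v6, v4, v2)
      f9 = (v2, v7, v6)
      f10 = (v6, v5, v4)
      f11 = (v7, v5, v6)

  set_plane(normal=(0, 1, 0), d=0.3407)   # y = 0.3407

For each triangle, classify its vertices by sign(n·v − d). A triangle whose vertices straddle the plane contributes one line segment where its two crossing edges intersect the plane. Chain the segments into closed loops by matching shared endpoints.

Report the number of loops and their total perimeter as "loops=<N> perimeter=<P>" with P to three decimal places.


Straddling triangles (8 of 12):
  (v1,v3,v0) [-+-] → (-0.865, 0.3407, 0.835)–(-0.865, 0.3407, 0.262198)  len=0.5728
  (v0,v3,v2) [-++] → (-0.865, 0.3407, 0.262198)–(-0.865, 0.3407, -0.835)  len=1.0972
  (v2,v4,v0) [+--] → (-0.271618, 0.3407, -0.835)–(-0.865, 0.3407, -0.835)  len=0.5934
  (v1,v7,v3) [-++] → (0.271618, 0.3407, 0.835)–(-0.865, 0.3407, 0.835)  len=1.1366
  (v5,v7,v1) [-+-] → (0.865, 0.3407, 0.835)–(0.271618, 0.3407, 0.835)  len=0.5934
  (v6,v4,v2) [+-+] → (0.865, 0.3407, -0.835)–(-0.271618, 0.3407, -0.835)  len=1.1366
  (v6,v5,v4) [+--] → (0.865, 0.3407, -0.262198)–(0.865, 0.3407, -0.835)  len=0.5728
  (v7,v5,v6) [+-+] → (0.865, 0.3407, 0.835)–(0.865, 0.3407, -0.262198)  len=1.0972

Chained into 1 loop(s):
  loop 1: 8 segments, perimeter = 6.8000
Total perimeter = 6.800

loops=1 perimeter=6.800


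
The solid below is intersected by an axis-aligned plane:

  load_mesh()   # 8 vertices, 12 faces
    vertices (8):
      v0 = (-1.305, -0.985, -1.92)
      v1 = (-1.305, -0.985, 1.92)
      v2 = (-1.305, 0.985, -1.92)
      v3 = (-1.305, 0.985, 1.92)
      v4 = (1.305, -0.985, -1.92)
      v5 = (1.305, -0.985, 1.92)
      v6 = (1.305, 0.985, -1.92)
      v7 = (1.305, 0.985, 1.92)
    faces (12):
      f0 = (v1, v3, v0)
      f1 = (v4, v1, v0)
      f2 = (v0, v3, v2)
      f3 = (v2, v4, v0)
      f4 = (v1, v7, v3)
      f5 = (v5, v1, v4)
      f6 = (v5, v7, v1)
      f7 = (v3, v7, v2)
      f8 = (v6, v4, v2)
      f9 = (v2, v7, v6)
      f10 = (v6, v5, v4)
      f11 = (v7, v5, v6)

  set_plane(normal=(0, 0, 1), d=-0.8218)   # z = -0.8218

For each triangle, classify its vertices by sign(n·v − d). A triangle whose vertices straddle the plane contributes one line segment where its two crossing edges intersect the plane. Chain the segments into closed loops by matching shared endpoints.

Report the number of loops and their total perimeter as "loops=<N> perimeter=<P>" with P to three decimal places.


loops=1 perimeter=9.160

Straddling triangles (8 of 12):
  (v1,v3,v0) [++-] → (-1.305, -0.421601, -0.8218)–(-1.305, -0.985, -0.8218)  len=0.5634
  (v4,v1,v0) [-+-] → (0.558567, -0.985, -0.8218)–(-1.305, -0.985, -0.8218)  len=1.8636
  (v0,v3,v2) [-+-] → (-1.305, -0.421601, -0.8218)–(-1.305, 0.985, -0.8218)  len=1.4066
  (v5,v1,v4) [++-] → (0.558567, -0.985, -0.8218)–(1.305, -0.985, -0.8218)  len=0.7464
  (v3,v7,v2) [++-] → (-0.558567, 0.985, -0.8218)–(-1.305, 0.985, -0.8218)  len=0.7464
  (v2,v7,v6) [-+-] → (-0.558567, 0.985, -0.8218)–(1.305, 0.985, -0.8218)  len=1.8636
  (v6,v5,v4) [-+-] → (1.305, 0.421601, -0.8218)–(1.305, -0.985, -0.8218)  len=1.4066
  (v7,v5,v6) [++-] → (1.305, 0.421601, -0.8218)–(1.305, 0.985, -0.8218)  len=0.5634

Chained into 1 loop(s):
  loop 1: 8 segments, perimeter = 9.1600
Total perimeter = 9.160


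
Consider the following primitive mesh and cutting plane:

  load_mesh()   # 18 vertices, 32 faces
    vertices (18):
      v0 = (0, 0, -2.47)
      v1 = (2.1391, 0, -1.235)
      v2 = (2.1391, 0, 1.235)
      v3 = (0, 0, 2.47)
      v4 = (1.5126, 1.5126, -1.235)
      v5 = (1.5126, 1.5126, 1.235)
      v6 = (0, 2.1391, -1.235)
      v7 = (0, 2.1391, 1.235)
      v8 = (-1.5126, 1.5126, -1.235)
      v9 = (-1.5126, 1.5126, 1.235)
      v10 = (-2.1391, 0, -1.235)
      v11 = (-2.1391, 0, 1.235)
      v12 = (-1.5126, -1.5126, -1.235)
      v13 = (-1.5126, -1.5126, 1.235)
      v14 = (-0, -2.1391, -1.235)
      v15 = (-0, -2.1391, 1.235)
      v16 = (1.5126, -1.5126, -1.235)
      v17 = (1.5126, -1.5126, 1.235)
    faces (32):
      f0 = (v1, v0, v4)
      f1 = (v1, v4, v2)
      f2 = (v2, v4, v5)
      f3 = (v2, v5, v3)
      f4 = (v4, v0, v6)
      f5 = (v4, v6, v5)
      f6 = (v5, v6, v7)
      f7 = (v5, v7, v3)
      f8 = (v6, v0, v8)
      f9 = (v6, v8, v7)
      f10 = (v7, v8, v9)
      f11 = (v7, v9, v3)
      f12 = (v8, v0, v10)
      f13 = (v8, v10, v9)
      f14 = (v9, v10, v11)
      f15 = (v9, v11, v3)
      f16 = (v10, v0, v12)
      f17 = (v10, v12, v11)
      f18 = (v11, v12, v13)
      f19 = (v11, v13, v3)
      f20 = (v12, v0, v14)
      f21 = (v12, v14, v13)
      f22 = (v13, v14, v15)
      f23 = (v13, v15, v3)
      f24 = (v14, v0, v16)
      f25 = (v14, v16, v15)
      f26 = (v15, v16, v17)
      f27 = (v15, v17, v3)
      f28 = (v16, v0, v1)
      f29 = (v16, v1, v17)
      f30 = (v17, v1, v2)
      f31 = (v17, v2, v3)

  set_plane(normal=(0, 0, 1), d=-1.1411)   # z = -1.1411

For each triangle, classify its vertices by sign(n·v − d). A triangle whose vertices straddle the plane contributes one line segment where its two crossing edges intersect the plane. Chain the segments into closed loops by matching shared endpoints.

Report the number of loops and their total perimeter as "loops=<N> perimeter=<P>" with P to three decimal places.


loops=1 perimeter=13.098

Straddling triangles (16 of 32):
  (v1,v4,v2) [--+] → (1.53642, 1.4551, -1.1411)–(2.1391, 0, -1.1411)  len=1.5750
  (v2,v4,v5) [+-+] → (1.53642, 1.4551, -1.1411)–(1.5126, 1.5126, -1.1411)  len=0.0622
  (v4,v6,v5) [--+] → (0.0575033, 2.11528, -1.1411)–(1.5126, 1.5126, -1.1411)  len=1.5750
  (v5,v6,v7) [+-+] → (0.0575033, 2.11528, -1.1411)–(0, 2.1391, -1.1411)  len=0.0622
  (v6,v8,v7) [--+] → (-1.4551, 1.53642, -1.1411)–(0, 2.1391, -1.1411)  len=1.5750
  (v7,v8,v9) [+-+] → (-1.4551, 1.53642, -1.1411)–(-1.5126, 1.5126, -1.1411)  len=0.0622
  (v8,v10,v9) [--+] → (-2.11528, 0.0575033, -1.1411)–(-1.5126, 1.5126, -1.1411)  len=1.5750
  (v9,v10,v11) [+-+] → (-2.11528, 0.0575033, -1.1411)–(-2.1391, 0, -1.1411)  len=0.0622
  (v10,v12,v11) [--+] → (-1.53642, -1.4551, -1.1411)–(-2.1391, 0, -1.1411)  len=1.5750
  (v11,v12,v13) [+-+] → (-1.53642, -1.4551, -1.1411)–(-1.5126, -1.5126, -1.1411)  len=0.0622
  (v12,v14,v13) [--+] → (-0.0575033, -2.11528, -1.1411)–(-1.5126, -1.5126, -1.1411)  len=1.5750
  (v13,v14,v15) [+-+] → (-0.0575033, -2.11528, -1.1411)–(0, -2.1391, -1.1411)  len=0.0622
  (v14,v16,v15) [--+] → (1.4551, -1.53642, -1.1411)–(0, -2.1391, -1.1411)  len=1.5750
  (v15,v16,v17) [+-+] → (1.4551, -1.53642, -1.1411)–(1.5126, -1.5126, -1.1411)  len=0.0622
  (v16,v1,v17) [--+] → (2.11528, -0.0575033, -1.1411)–(1.5126, -1.5126, -1.1411)  len=1.5750
  (v17,v1,v2) [+-+] → (2.11528, -0.0575033, -1.1411)–(2.1391, 0, -1.1411)  len=0.0622

Chained into 1 loop(s):
  loop 1: 16 segments, perimeter = 13.0977
Total perimeter = 13.098


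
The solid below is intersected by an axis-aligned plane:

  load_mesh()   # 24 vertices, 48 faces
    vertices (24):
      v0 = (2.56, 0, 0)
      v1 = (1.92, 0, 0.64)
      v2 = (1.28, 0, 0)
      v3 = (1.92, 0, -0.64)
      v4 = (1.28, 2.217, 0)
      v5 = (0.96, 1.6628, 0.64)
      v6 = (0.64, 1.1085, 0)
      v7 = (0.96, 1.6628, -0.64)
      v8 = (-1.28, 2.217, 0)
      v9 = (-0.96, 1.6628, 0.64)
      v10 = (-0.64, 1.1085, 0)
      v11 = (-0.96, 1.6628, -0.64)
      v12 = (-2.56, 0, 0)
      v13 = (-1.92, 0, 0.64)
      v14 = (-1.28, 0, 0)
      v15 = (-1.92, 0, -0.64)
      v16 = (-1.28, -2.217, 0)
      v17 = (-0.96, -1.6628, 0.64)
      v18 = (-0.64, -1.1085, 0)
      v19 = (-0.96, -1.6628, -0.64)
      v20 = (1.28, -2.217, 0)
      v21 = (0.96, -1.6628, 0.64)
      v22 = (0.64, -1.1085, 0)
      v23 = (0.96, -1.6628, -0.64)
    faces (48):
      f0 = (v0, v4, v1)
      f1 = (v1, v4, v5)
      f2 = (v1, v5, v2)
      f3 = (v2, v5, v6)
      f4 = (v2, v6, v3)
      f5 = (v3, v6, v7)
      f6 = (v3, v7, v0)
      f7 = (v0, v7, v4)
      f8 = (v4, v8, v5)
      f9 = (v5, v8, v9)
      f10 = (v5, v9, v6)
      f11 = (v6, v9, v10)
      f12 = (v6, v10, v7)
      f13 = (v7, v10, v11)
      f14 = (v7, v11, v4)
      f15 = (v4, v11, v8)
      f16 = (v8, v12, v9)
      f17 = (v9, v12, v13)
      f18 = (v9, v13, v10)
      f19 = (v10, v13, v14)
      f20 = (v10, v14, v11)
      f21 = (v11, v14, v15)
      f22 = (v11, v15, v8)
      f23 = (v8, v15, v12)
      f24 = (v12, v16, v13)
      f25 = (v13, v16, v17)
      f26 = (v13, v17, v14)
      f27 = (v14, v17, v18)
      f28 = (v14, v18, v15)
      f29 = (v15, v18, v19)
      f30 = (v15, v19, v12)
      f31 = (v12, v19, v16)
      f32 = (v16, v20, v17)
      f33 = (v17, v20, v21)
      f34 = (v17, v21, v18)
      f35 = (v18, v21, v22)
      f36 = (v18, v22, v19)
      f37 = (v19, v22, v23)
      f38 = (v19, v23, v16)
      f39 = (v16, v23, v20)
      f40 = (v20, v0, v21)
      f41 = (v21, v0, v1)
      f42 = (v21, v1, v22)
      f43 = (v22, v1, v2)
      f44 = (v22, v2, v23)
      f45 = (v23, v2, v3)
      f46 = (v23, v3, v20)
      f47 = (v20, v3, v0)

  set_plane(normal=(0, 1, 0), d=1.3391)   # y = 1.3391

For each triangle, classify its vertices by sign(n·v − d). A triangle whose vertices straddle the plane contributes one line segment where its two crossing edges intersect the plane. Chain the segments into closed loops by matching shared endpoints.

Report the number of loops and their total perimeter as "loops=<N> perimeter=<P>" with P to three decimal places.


Straddling triangles (18 of 48):
  (v0,v4,v1) [-+-] → (1.78686, 1.3391, 0)–(1.53343, 1.3391, 0.253431)  len=0.3584
  (v1,v4,v5) [-++] → (1.53343, 1.3391, 0.253431)–(1.14688, 1.3391, 0.64)  len=0.5467
  (v1,v5,v2) [-+-] → (1.14688, 1.3391, 0.64)–(1.02229, 1.3391, 0.51541)  len=0.1762
  (v2,v5,v6) [-+-] → (1.02229, 1.3391, 0.51541)–(0.773126, 1.3391, 0.266253)  len=0.3524
  (v3,v6,v7) [--+] → (0.773126, 1.3391, -0.266253)–(1.14688, 1.3391, -0.64)  len=0.5286
  (v3,v7,v0) [-+-] → (1.14688, 1.3391, -0.64)–(1.27147, 1.3391, -0.51541)  len=0.1762
  (v0,v7,v4) [-++] → (1.27147, 1.3391, -0.51541)–(1.78686, 1.3391, 0)  len=0.7289
  (v5,v9,v6) [++-] → (-0.0256323, 1.3391, 0.266253)–(0.773126, 1.3391, 0.266253)  len=0.7988
  (v6,v9,v10) [-+-] → (-0.0256323, 1.3391, 0.266253)–(-0.773126, 1.3391, 0.266253)  len=0.7475
  (v6,v10,v7) [--+] → (0.0256323, 1.3391, -0.266253)–(0.773126, 1.3391, -0.266253)  len=0.7475
  (v7,v10,v11) [+-+] → (0.0256323, 1.3391, -0.266253)–(-0.773126, 1.3391, -0.266253)  len=0.7988
  (v8,v12,v9) [+-+] → (-1.78686, 1.3391, 0)–(-1.27147, 1.3391, 0.51541)  len=0.7289
  (v9,v12,v13) [+--] → (-1.27147, 1.3391, 0.51541)–(-1.14688, 1.3391, 0.64)  len=0.1762
  (v9,v13,v10) [+--] → (-1.14688, 1.3391, 0.64)–(-0.773126, 1.3391, 0.266253)  len=0.5286
  (v10,v14,v11) [--+] → (-1.02229, 1.3391, -0.51541)–(-0.773126, 1.3391, -0.266253)  len=0.3524
  (v11,v14,v15) [+--] → (-1.02229, 1.3391, -0.51541)–(-1.14688, 1.3391, -0.64)  len=0.1762
  (v11,v15,v8) [+-+] → (-1.14688, 1.3391, -0.64)–(-1.53343, 1.3391, -0.253431)  len=0.5467
  (v8,v15,v12) [+--] → (-1.53343, 1.3391, -0.253431)–(-1.78686, 1.3391, 0)  len=0.3584

Chained into 1 loop(s):
  loop 1: 18 segments, perimeter = 8.8271
Total perimeter = 8.827

loops=1 perimeter=8.827
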